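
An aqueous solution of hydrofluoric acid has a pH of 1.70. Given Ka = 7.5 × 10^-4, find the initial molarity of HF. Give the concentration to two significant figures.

[H+] = 10^(-1.70) = 2.00 × 10^-2 M = x
Ka = x²/(C₀ − x) ⇒ C₀ = x + x²/Ka
C₀ = 2.00 × 10^-2 + (2.00 × 10^-2)²/(7.5 × 10^-4) = 5.53 × 10^-1 M

C₀ = 5.5 × 10^-1 M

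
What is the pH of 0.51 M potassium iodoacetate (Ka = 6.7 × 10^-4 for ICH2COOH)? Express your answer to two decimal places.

ICH2COO- is the conjugate base of the weak acid ICH2COOH.
Kb = Kw/Ka = 1.0×10^-14 / 6.7 × 10^-4 = 1.49 × 10^-11
Kb = [OH-]²/(0.51 − [OH-]) = 1.49 × 10^-11
Assume [OH-] ≪ 0.51: [OH-] ≈ √(1.49 × 10^-11 × 0.51) = 2.76 × 10^-6 M
([OH-]/C₀ = 0.00054% < 5%, so the approximation holds.)
pOH = 5.56, so pH = 14.00 − pOH = 8.44

pH = 8.44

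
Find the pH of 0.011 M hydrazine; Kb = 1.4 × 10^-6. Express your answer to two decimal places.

pH = 10.09

N2H4 + H2O ⇌ N2H5+ + OH-
From the ICE table, Kb = x²/(0.011 − x) = 1.4 × 10^-6.
Neglecting x in the denominator: x = √(1.4 × 10^-6 × 0.011) = 1.24 × 10^-4 M
pOH = 3.91, so pH = 14.00 − pOH = 10.09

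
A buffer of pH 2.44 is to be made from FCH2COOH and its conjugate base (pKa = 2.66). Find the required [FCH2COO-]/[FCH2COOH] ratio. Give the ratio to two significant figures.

pH = pKa + log(r) ⇒ log(r) = 2.44 − 2.66 = -0.22
r = [FCH2COO-]/[FCH2COOH] = 10^(-0.22) = 0.603

ratio = 0.60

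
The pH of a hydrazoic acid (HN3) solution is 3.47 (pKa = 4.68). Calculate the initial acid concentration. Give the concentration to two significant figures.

C₀ = 5.8 × 10^-3 M

[H+] = 10^(-3.47) = 3.39 × 10^-4 M = x
Ka = 10^(−4.68) = 2.09 × 10^-5
Ka = x²/(C₀ − x) ⇒ C₀ = x + x²/Ka
C₀ = 3.39 × 10^-4 + (3.39 × 10^-4)²/(2.09 × 10^-5) = 5.84 × 10^-3 M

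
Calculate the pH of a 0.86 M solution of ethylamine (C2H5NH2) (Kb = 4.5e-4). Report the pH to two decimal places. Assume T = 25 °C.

pH = 12.29

C2H5NH2 + H2O ⇌ C2H5NH3+ + OH-
Kb = x²/(0.86 − x) = 4.5 × 10^-4
Since Kb ≪ C₀, x ≈ √(Kb·C₀) = 1.97 × 10^-2 M.
(x/C₀ = 2.3% < 5%, so the approximation holds.)
pOH = −log(1.97 × 10^-2) = 1.71; pH = 14.00 − 1.71 = 12.29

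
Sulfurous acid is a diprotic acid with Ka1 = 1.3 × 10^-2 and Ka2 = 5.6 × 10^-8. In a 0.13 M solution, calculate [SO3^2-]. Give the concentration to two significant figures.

First ionization gives [H+] ≈ [HSO3-] = 3.51 × 10^-2 M.
Second step: Ka2 = [H+][SO3^2-]/[HSO3-] ≈ [SO3^2-] (since [H+] ≈ [HSO3-]).
So [SO3^2-] ≈ Ka2.

5.6 × 10^-8 M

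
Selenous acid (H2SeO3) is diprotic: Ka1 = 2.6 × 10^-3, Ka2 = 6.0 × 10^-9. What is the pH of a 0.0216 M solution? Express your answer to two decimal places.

Ka1 ≫ Ka2, so treat the first dissociation as the only significant source of H+.
Ka1 = x²/(0.0216 − x) = 2.6 × 10^-3
Solving the quadratic: x = (−Ka1 + √(Ka1² + 4·Ka1·C₀))/2 = 6.31 × 10^-3 M
pH = −log(6.31 × 10^-3) = 2.20

pH = 2.20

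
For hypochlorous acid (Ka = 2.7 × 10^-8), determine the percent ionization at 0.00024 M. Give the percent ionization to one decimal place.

HOCl ⇌ OCl- + H+; let x = [H+] at equilibrium.
x ≈ √(Ka·C₀) = √(2.7 × 10^-8 × 0.00024) = 2.55 × 10^-6 M
% ionization = x/C₀ × 100% = 2.55 × 10^-6/0.00024 × 100% = 1.1%

1.1%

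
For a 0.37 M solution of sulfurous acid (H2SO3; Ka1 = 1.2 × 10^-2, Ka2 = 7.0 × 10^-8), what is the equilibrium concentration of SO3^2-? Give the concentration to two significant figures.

First ionization gives [H+] ≈ [HSO3-] = 6.09 × 10^-2 M.
Second step: Ka2 = [H+][SO3^2-]/[HSO3-] ≈ [SO3^2-] (since [H+] ≈ [HSO3-]).
So [SO3^2-] ≈ Ka2.

7.0 × 10^-8 M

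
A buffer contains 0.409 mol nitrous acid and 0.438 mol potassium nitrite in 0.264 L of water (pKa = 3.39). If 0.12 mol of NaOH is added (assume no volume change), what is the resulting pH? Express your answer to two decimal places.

OH- converts HNO2 to NO2-: HNO2 → 0.289 mol, NO2- → 0.558 mol.
Henderson–Hasselbalch with mole ratio 0.558/0.289: pH = 3.39 + (+0.286)

pH = 3.68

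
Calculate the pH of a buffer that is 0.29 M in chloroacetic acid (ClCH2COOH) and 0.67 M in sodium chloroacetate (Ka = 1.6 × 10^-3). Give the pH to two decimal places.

pH = 3.16

pKa = −log(1.6 × 10^-3) = 2.796
Henderson–Hasselbalch: pH = pKa + log([ClCH2COO-]/[ClCH2COOH]) = 2.796 + log(0.67/0.29)
pH = 2.796 + (+0.364) = 3.16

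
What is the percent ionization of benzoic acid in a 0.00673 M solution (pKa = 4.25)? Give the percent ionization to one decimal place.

C6H5COOH ⇌ C6H5COO- + H+; let x = [H+] at equilibrium.
Ka = 10^(−4.25) = 5.62 × 10^-5
Solve x² + 5.62e-05x − 3.78e-07 = 0 → x = 5.88 × 10^-4 M
% ionization = x/C₀ × 100% = 5.88 × 10^-4/0.00673 × 100% = 8.7%

8.7%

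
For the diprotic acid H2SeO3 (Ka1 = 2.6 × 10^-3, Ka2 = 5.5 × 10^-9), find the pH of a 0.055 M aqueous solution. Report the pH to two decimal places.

Since Ka1 ≫ Ka2, the first ionization dominates [H+].
Ka1 = x²/(0.055 − x) = 2.6 × 10^-3
Solving the quadratic: x = (−Ka1 + √(Ka1² + 4·Ka1·C₀))/2 = 1.07 × 10^-2 M
pH = −log(1.07 × 10^-2) = 1.97

pH = 1.97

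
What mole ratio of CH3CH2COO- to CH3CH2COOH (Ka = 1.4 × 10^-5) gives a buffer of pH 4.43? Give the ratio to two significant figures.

pKa = -log(1.4 × 10^-5) = 4.854
pH = pKa + log(r) ⇒ log(r) = 4.43 − 4.854 = -0.424
r = [CH3CH2COO-]/[CH3CH2COOH] = 10^(-0.424) = 0.377

ratio = 0.38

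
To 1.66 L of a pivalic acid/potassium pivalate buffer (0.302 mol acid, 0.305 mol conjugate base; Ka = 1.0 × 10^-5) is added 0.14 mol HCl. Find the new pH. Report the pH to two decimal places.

pH = 4.57

Added H+ converts (CH3)3CCOO- to (CH3)3CCOOH: (CH3)3CCOOH → 0.442 mol, (CH3)3CCOO- → 0.165 mol.
pKa = −log(1.0 × 10^-5) = 5.000
pH = pKa + log(n_(CH3)3CCOO-/n_(CH3)3CCOOH) = 5.000 + log(0.165/0.442) = 5.000 + (-0.428)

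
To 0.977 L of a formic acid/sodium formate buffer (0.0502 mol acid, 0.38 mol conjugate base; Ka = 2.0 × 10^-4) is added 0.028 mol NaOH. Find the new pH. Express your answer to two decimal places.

pH = 4.96

After neutralization: n(HCOOH) = 0.0222 mol, n(HCOO-) = 0.408 mol.
pKa = −log(2.0 × 10^-4) = 3.699
pH = pKa + log(n_HCOO-/n_HCOOH) = 3.699 + log(0.408/0.0222) = 3.699 + (+1.264)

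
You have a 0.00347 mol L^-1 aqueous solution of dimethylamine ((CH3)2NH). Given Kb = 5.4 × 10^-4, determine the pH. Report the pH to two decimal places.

(CH3)2NH + H2O ⇌ (CH3)2NH2+ + OH-
Let x = [OH-] at equilibrium. Kb = x²/(0.00347 − x).
The 5% rule fails; solving x² + Kb·x − Kb·C₀ = 0 exactly:
x = (−Kb + √(Kb² + 4·Kb·C₀))/2 = 1.13 × 10^-3 M
pOH = 2.95, so pH = 14.00 − pOH = 11.05

pH = 11.05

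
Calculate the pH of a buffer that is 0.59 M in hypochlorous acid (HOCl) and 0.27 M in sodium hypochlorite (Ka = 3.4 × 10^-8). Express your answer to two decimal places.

pKa = −log(3.4 × 10^-8) = 7.469
Henderson–Hasselbalch: pH = pKa + log([OCl-]/[HOCl]) = 7.469 + log(0.27/0.59)
pH = 7.469 + (-0.339) = 7.13

pH = 7.13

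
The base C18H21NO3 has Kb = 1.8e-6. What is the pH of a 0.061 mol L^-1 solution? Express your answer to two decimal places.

C18H21NO3 + H2O ⇌ C18H22NO3+ + OH-
Kb = [OH-]²/(0.061 − [OH-]) = 1.8 × 10^-6
Assume [OH-] ≪ 0.061: [OH-] ≈ √(1.8 × 10^-6 × 0.061) = 3.31 × 10^-4 M
pOH = 3.48, so pH = 14.00 − pOH = 10.52

pH = 10.52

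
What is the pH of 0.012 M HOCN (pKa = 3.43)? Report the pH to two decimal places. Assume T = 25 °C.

pH = 2.71

HOCN ⇌ OCN- + H+
Ka = 10^(−3.43) = 3.72 × 10^-4
From the ICE table, Ka = [H+]²/(0.012 − [H+]) = 3.72 × 10^-4.
The 5% rule fails; solving [H+]² + Ka·[H+] − Ka·C₀ = 0 exactly:
[H+] = (−Ka + √(Ka² + 4·Ka·C₀))/2 = 1.93 × 10^-3 M
pH = −log(1.93 × 10^-3) = 2.71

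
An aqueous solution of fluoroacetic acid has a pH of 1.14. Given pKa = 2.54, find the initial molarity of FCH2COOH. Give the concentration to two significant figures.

[H+] = 10^(-1.14) = 7.24 × 10^-2 M = x
Ka = 10^(−2.54) = 2.88 × 10^-3
Ka = x²/(C₀ − x) ⇒ C₀ = x + x²/Ka
C₀ = 7.24 × 10^-2 + (7.24 × 10^-2)²/(2.88 × 10^-3) = 1.89 M

C₀ = 1.9 M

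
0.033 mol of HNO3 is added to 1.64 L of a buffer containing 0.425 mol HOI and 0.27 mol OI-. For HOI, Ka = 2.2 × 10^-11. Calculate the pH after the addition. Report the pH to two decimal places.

After neutralization: n(HOI) = 0.458 mol, n(OI-) = 0.237 mol.
pKa = −log(2.2 × 10^-11) = 10.658
Henderson–Hasselbalch with mole ratio 0.237/0.458: pH = 10.658 + (-0.286)

pH = 10.37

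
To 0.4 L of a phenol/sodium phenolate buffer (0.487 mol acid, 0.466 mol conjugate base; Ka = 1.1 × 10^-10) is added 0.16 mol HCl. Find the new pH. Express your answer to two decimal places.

After neutralization: n(C6H5OH) = 0.647 mol, n(C6H5O-) = 0.306 mol.
pKa = −log(1.1 × 10^-10) = 9.959
Henderson–Hasselbalch with mole ratio 0.306/0.647: pH = 9.959 + (-0.325)

pH = 9.63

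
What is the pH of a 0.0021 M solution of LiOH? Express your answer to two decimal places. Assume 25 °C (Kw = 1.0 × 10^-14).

pH = 11.32

LiOH is a strong base; [OH-] = 0.0021 M.
pOH = -log(0.0021) = 2.68
pH = 14.00 - 2.68 = 11.32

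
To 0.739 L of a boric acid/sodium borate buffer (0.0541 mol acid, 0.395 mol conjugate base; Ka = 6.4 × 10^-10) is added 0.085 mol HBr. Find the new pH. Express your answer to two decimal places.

pH = 9.54

Added H+ converts B(OH)4- to B(OH)3: B(OH)3 → 0.139 mol, B(OH)4- → 0.31 mol.
pKa = −log(6.4 × 10^-10) = 9.194
pH = pKa + log([A⁻]/[HA]) = 9.194 + log(0.31/0.139) = 9.194 +0.348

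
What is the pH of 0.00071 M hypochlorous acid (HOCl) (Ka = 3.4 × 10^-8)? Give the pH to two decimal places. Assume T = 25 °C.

pH = 5.31

HOCl ⇌ OCl- + H+
Ka = [H+]²/(0.00071 − [H+]) = 3.4 × 10^-8
Since Ka ≪ C₀, [H+] ≈ √(Ka·C₀) = 4.91 × 10^-6 M.
Check: 0.69% ionized — well under 5%, approximation valid.
pH = −log(4.91 × 10^-6) = 5.31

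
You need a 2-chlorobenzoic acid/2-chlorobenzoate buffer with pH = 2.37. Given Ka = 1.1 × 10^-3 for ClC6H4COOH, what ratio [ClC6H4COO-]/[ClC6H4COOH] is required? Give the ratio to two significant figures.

ratio = 0.26

pKa = -log(1.1 × 10^-3) = 2.959
pH = pKa + log(r) ⇒ log(r) = 2.37 − 2.959 = -0.589
r = [ClC6H4COO-]/[ClC6H4COOH] = 10^(-0.589) = 0.258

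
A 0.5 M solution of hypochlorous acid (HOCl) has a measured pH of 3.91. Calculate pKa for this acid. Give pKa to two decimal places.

[H+] = 10^(-3.91) = 1.23 × 10^-4 M
At equilibrium [HA] = 0.5 − 1.23 × 10^-4 = 5.00 × 10^-1 M
Ka = [H+][A-]/[HA] = (1.23 × 10^-4)² / 5.00 × 10^-1 = 3.03 × 10^-8
pKa = -log(3.03 × 10^-8) = 7.52

pKa = 7.52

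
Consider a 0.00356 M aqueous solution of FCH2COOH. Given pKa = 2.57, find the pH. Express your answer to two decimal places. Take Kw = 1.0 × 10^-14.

pH = 2.69

FCH2COOH ⇌ FCH2COO- + H+
Ka = 10^(−2.57) = 2.69 × 10^-3
From the ICE table, Ka = [H+]²/(0.00356 − [H+]) = 2.69 × 10^-3.
The 5% rule fails; solving [H+]² + Ka·[H+] − Ka·C₀ = 0 exactly:
[H+] = (−Ka + √(Ka² + 4·Ka·C₀))/2 = 2.03 × 10^-3 M
pH = −log(2.03 × 10^-3) = 2.69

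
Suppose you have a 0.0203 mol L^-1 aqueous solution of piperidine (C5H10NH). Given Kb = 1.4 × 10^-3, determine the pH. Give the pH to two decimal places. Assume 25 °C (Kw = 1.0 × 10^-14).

pH = 11.67

C5H10NH + H2O ⇌ C5H10NH2+ + OH-
From the ICE table, Kb = x²/(0.0203 − x) = 1.4 × 10^-3.
The 5% rule fails; solving x² + Kb·x − Kb·C₀ = 0 exactly:
x = (−Kb + √(Kb² + 4·Kb·C₀))/2 = 4.68 × 10^-3 M
pOH = 2.33, so pH = 14.00 − pOH = 11.67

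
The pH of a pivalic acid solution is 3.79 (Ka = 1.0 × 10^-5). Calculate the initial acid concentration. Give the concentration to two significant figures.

[H+] = 10^(-3.79) = 1.62 × 10^-4 M = x
Ka = x²/(C₀ − x) ⇒ C₀ = x + x²/Ka
C₀ = 1.62 × 10^-4 + (1.62 × 10^-4)²/(1.0 × 10^-5) = 2.79 × 10^-3 M

C₀ = 2.8 × 10^-3 M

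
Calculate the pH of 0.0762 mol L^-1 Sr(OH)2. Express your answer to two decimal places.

Sr(OH)2 is a strong base (each formula unit releases 2 OH-); [OH-] = 0.152 M.
pOH = -log(0.152) = 0.82
pH = 14.00 - 0.82 = 13.18

pH = 13.18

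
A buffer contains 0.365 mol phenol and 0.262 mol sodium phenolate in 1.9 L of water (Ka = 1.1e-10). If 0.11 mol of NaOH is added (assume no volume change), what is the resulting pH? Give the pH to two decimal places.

pH = 10.12

OH- converts C6H5OH to C6H5O-: C6H5OH → 0.255 mol, C6H5O- → 0.372 mol.
pKa = −log(1.1 × 10^-10) = 9.959
Henderson–Hasselbalch with mole ratio 0.372/0.255: pH = 9.959 + (+0.164)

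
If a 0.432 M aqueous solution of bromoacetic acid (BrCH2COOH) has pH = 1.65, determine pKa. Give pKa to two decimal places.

pKa = 2.91

[H+] = 10^(-1.65) = 2.24 × 10^-2 M
At equilibrium [HA] = 0.432 − 2.24 × 10^-2 = 4.10 × 10^-1 M
Ka = [H+][A-]/[HA] = (2.24 × 10^-2)² / 4.10 × 10^-1 = 1.22 × 10^-3
pKa = -log(1.22 × 10^-3) = 2.91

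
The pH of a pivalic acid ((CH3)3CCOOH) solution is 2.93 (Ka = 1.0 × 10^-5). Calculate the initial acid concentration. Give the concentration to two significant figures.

[H+] = 10^(-2.93) = 1.17 × 10^-3 M = x
Ka = x²/(C₀ − x) ⇒ C₀ = x + x²/Ka
C₀ = 1.17 × 10^-3 + (1.17 × 10^-3)²/(1.0 × 10^-5) = 1.38 × 10^-1 M

C₀ = 1.4 × 10^-1 M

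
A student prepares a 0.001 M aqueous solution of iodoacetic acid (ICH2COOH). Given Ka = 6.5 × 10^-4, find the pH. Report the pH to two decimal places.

pH = 3.26

ICH2COOH ⇌ ICH2COO- + H+
Ka = [H+]²/(0.001 − [H+]) = 6.5 × 10^-4
[H+] is not negligible relative to C₀; solve [H+]² + 0.00065·[H+] − 6.5e-07 = 0.
[H+] = [−0.00065 + √(0.00065² + 2.6e-06)]/2 = 5.44 × 10^-4 M
pH = −log[H+] = −log(5.44 × 10^-4) = 3.26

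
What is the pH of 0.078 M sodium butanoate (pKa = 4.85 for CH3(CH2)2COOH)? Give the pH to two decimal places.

CH3(CH2)2COO- is the conjugate base of the weak acid CH3(CH2)2COOH.
Ka = 10^(−4.85) = 1.41 × 10^-5
Kb = Kw/Ka = 1.0×10^-14 / 1.41 × 10^-5 = 7.09 × 10^-10
Kb = [OH-]²/(0.078 − [OH-]) = 7.09 × 10^-10
Since Kb ≪ C₀, [OH-] ≈ √(Kb·C₀) = 7.44 × 10^-6 M.
Check: 0.0095% ionized — well under 5%, approximation valid.
pOH = −log(7.44 × 10^-6) = 5.13; pH = 14.00 − 5.13 = 8.87

pH = 8.87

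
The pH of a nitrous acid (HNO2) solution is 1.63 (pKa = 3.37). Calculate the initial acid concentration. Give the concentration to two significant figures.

C₀ = 1.3 M

[H+] = 10^(-1.63) = 2.34 × 10^-2 M = x
Ka = 10^(−3.37) = 4.27 × 10^-4
Ka = x²/(C₀ − x) ⇒ C₀ = x + x²/Ka
C₀ = 2.34 × 10^-2 + (2.34 × 10^-2)²/(4.27 × 10^-4) = 1.31 M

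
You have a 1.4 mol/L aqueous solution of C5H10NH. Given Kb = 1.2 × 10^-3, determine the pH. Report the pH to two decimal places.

pH = 12.61

C5H10NH + H2O ⇌ C5H10NH2+ + OH-
Kb = [OH-]²/(1.4 − [OH-]) = 1.2 × 10^-3
Assume [OH-] ≪ 1.4: [OH-] ≈ √(1.2 × 10^-3 × 1.4) = 4.10 × 10^-2 M
Check: 2.9% ionized — well under 5%, approximation valid.
pOH = 1.39, so pH = 14.00 − pOH = 12.61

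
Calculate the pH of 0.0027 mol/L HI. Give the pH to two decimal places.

HI is a strong acid and dissociates completely, so [H+] = 0.0027 M.
pH = -log(0.0027) = 2.57

pH = 2.57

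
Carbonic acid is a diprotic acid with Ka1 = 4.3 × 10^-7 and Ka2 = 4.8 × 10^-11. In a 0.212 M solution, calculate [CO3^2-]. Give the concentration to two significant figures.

4.8 × 10^-11 M

First ionization gives [H+] ≈ [HCO3-] = 3.02 × 10^-4 M.
Second step: Ka2 = [H+][CO3^2-]/[HCO3-] ≈ [CO3^2-] (since [H+] ≈ [HCO3-]).
So [CO3^2-] ≈ Ka2.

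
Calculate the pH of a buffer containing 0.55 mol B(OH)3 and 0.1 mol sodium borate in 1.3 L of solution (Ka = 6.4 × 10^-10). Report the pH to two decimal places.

pH = 8.45

pKa = −log(6.4 × 10^-10) = 9.194
Using pH = pKa + log([base]/[acid]) with [base]/[acid] = 0.1/0.55:
pH = 9.194 + (-0.740) = 8.45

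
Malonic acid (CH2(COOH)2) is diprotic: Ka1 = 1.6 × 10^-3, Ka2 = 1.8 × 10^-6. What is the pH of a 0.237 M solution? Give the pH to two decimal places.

Since Ka1 ≫ Ka2, the first ionization dominates [H+].
Ka1 = x²/(0.237 − x) = 1.6 × 10^-3
Solving the quadratic: x = (−Ka1 + √(Ka1² + 4·Ka1·C₀))/2 = 1.87 × 10^-2 M
pH = −log(1.87 × 10^-2) = 1.73

pH = 1.73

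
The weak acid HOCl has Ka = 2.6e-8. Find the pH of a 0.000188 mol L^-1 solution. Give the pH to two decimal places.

pH = 5.66

HOCl ⇌ OCl- + H+
Ka = [H+]²/(0.000188 − [H+]) = 2.6 × 10^-8
Since Ka ≪ C₀, [H+] ≈ √(Ka·C₀) = 2.21 × 10^-6 M.
([H+]/C₀ = 1.2% < 5%, so the approximation holds.)
pH = −log(2.21 × 10^-6) = 5.66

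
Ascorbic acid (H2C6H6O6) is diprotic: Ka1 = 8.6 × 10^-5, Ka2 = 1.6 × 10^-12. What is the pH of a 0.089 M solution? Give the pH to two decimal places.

pH = 2.56

Since Ka1 ≫ Ka2, the first ionization dominates [H+].
Ka1 = x²/(0.089 − x) = 8.6 × 10^-5
x ≈ √(8.6 × 10^-5 × 0.089) = 2.77 × 10^-3 M
pH = −log(2.77 × 10^-3) = 2.56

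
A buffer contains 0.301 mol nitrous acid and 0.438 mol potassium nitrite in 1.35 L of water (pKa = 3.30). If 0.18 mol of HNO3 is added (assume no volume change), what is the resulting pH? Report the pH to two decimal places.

pH = 3.03

After neutralization: n(HNO2) = 0.481 mol, n(NO2-) = 0.258 mol.
pH = pKa + log([A⁻]/[HA]) = 3.30 + log(0.258/0.481) = 3.30 -0.271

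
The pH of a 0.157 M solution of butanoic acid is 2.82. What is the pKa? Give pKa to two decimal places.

pKa = 4.83

[H+] = 10^(-2.82) = 1.51 × 10^-3 M
At equilibrium [HA] = 0.157 − 1.51 × 10^-3 = 1.55 × 10^-1 M
Ka = [H+][A-]/[HA] = (1.51 × 10^-3)² / 1.55 × 10^-1 = 1.47 × 10^-5
pKa = -log(1.47 × 10^-5) = 4.83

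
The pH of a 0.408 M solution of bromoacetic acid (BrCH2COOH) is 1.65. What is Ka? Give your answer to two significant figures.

Ka = 1.3 × 10^-3

[H+] = 10^(-1.65) = 2.24 × 10^-2 M
At equilibrium [HA] = 0.408 − 2.24 × 10^-2 = 3.86 × 10^-1 M
Ka = [H+][A-]/[HA] = (2.24 × 10^-2)² / 3.86 × 10^-1 = 1.3 × 10^-3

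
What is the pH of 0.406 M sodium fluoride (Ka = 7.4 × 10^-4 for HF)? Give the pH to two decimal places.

pH = 8.37

F- is the conjugate base of the weak acid HF.
Kb = Kw/Ka = 1.0×10^-14 / 7.4 × 10^-4 = 1.35 × 10^-11
From the ICE table, Kb = x²/(0.406 − x) = 1.35 × 10^-11.
Neglecting x in the denominator: x = √(1.35 × 10^-11 × 0.406) = 2.34 × 10^-6 M
pOH = 5.63, so pH = 14.00 − pOH = 8.37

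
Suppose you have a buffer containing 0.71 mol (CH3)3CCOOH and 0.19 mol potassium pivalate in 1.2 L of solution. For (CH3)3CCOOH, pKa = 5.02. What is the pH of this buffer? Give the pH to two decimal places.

Using pH = pKa + log([base]/[acid]) with [base]/[acid] = 0.19/0.71:
pH = 5.02 + (-0.573) = 4.45

pH = 4.45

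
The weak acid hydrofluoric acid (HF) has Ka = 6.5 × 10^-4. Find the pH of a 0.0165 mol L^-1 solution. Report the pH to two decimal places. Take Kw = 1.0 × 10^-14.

HF ⇌ F- + H+
From the ICE table, Ka = [H+]²/(0.0165 − [H+]) = 6.5 × 10^-4.
[H+] is not negligible relative to C₀; solve [H+]² + 0.00065·[H+] − 1.07e-05 = 0.
[H+] = (−Ka + √(Ka² + 4·Ka·C₀))/2 = 2.97 × 10^-3 M
pH = −log[H+] = −log(2.97 × 10^-3) = 2.53

pH = 2.53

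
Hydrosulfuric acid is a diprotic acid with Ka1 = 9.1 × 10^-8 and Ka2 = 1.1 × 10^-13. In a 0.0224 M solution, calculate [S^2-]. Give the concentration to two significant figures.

First ionization gives [H+] ≈ [HS-] = 4.51 × 10^-5 M.
Second step: Ka2 = [H+][S^2-]/[HS-] ≈ [S^2-] (since [H+] ≈ [HS-]).
So [S^2-] ≈ Ka2.

1.1 × 10^-13 M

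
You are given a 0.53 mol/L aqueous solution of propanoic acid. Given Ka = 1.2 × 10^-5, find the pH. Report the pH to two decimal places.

CH3CH2COOH ⇌ CH3CH2COO- + H+
Let x = [H+] at equilibrium. Ka = x²/(0.53 − x).
Assume x ≪ 0.53: x ≈ √(1.2 × 10^-5 × 0.53) = 2.52 × 10^-3 M
pH = −log(2.52 × 10^-3) = 2.60

pH = 2.60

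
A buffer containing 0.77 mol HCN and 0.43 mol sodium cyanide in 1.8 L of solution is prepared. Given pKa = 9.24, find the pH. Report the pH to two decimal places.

pH = pKa + log([A⁻]/[HA]) = 9.24 + log(0.43/0.77)
pH = 9.24 + (-0.253) = 8.99

pH = 8.99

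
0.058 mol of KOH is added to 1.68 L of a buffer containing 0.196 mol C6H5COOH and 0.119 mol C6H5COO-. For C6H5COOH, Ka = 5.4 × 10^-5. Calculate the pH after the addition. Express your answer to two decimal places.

pH = 4.38

OH- converts C6H5COOH to C6H5COO-: C6H5COOH → 0.138 mol, C6H5COO- → 0.177 mol.
pKa = −log(5.4 × 10^-5) = 4.268
Henderson–Hasselbalch with mole ratio 0.177/0.138: pH = 4.268 + (+0.108)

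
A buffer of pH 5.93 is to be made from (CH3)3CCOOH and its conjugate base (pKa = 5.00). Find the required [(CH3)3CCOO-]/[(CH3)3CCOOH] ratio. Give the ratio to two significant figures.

ratio = 8.5

pH = pKa + log(r) ⇒ log(r) = 5.93 − 5.00 = +0.93
r = [(CH3)3CCOO-]/[(CH3)3CCOOH] = 10^(+0.93) = 8.51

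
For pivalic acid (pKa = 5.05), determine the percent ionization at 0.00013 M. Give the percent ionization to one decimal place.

23.0%

(CH3)3CCOOH ⇌ (CH3)3CCOO- + H+; let x = [H+] at equilibrium.
Ka = 10^(−5.05) = 8.91 × 10^-6
Solve x² + 8.91e-06x − 1.16e-09 = 0 → x = 2.99 × 10^-5 M
Fraction ionized = 2.99 × 10^-5 / 0.00013 = 0.2300 → 23.0%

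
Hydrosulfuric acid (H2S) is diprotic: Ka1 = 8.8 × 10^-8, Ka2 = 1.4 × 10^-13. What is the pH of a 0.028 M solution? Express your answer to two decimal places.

pH = 4.30

Ka1 ≫ Ka2, so treat the first dissociation as the only significant source of H+.
Ka1 = x²/(0.028 − x) = 8.8 × 10^-8
x ≈ √(8.8 × 10^-8 × 0.028) = 4.96 × 10^-5 M
pH = −log(4.96 × 10^-5) = 4.30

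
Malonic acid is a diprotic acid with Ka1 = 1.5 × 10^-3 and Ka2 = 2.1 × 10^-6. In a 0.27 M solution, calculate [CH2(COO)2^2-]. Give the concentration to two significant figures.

First ionization gives [H+] ≈ [CH2(COOH)COO-] = 1.94 × 10^-2 M.
Second step: Ka2 = [H+][CH2(COO)2^2-]/[CH2(COOH)COO-] ≈ [CH2(COO)2^2-] (since [H+] ≈ [CH2(COOH)COO-]).
So [CH2(COO)2^2-] ≈ Ka2.

2.1 × 10^-6 M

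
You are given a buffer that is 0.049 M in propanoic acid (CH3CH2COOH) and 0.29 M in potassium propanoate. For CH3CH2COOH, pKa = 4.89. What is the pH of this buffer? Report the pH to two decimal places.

pH = 5.66

pH = pKa + log([A⁻]/[HA]) = 4.89 + log(0.29/0.049)
pH = 4.89 + (+0.772) = 5.66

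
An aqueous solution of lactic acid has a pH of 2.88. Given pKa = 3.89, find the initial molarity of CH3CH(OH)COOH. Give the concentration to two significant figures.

C₀ = 1.5 × 10^-2 M

[H+] = 10^(-2.88) = 1.32 × 10^-3 M = x
Ka = 10^(−3.89) = 1.29 × 10^-4
Ka = x²/(C₀ − x) ⇒ C₀ = x + x²/Ka
C₀ = 1.32 × 10^-3 + (1.32 × 10^-3)²/(1.29 × 10^-4) = 1.48 × 10^-2 M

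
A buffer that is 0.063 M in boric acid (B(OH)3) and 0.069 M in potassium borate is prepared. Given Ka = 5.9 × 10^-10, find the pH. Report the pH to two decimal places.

pKa = −log(5.9 × 10^-10) = 9.229
Using pH = pKa + log([base]/[acid]) with [base]/[acid] = 0.069/0.063:
pH = 9.229 + (+0.040) = 9.27

pH = 9.27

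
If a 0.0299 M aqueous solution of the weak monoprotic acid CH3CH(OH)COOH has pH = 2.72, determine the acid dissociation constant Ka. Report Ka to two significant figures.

[H+] = 10^(-2.72) = 1.91 × 10^-3 M
At equilibrium [HA] = 0.0299 − 1.91 × 10^-3 = 2.80 × 10^-2 M
Ka = [H+][A-]/[HA] = (1.91 × 10^-3)² / 2.80 × 10^-2 = 1.3 × 10^-4

Ka = 1.3 × 10^-4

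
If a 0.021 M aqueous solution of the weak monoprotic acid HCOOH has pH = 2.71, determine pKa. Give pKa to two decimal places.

pKa = 3.70

[H+] = 10^(-2.71) = 1.95 × 10^-3 M
At equilibrium [HA] = 0.021 − 1.95 × 10^-3 = 1.91 × 10^-2 M
Ka = [H+][A-]/[HA] = (1.95 × 10^-3)² / 1.91 × 10^-2 = 1.99 × 10^-4
pKa = -log(1.99 × 10^-4) = 3.70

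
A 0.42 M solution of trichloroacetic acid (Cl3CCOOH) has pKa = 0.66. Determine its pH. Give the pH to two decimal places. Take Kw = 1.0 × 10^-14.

Cl3CCOOH ⇌ Cl3CCOO- + H+
Ka = 10^(−0.66) = 2.19 × 10^-1
Ka = [H+]²/(0.42 − [H+]) = 2.19 × 10^-1
The 5% rule fails; solving [H+]² + Ka·[H+] − Ka·C₀ = 0 exactly:
[H+] = [−0.219 + √(0.219² + 0.368)]/2 = 2.13 × 10^-1 M
pH = −log[H+] = −log(2.13 × 10^-1) = 0.67

pH = 0.67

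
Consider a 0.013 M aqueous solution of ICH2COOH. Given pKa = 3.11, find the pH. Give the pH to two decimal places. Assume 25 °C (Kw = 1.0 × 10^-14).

ICH2COOH ⇌ ICH2COO- + H+
Ka = 10^(−3.11) = 7.76 × 10^-4
Ka = x²/(0.013 − x) = 7.76 × 10^-4
The 5% rule fails; solving x² + Ka·x − Ka·C₀ = 0 exactly:
x = (−Ka + √(Ka² + 4·Ka·C₀))/2 = 2.81 × 10^-3 M
pH = −log(2.81 × 10^-3) = 2.55

pH = 2.55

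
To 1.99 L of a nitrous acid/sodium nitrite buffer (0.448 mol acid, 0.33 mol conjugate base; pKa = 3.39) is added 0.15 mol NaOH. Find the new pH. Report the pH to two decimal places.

After neutralization: n(HNO2) = 0.298 mol, n(NO2-) = 0.48 mol.
Henderson–Hasselbalch with mole ratio 0.48/0.298: pH = 3.39 + (+0.207)

pH = 3.60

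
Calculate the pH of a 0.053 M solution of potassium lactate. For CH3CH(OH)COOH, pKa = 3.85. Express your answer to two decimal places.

CH3CH(OH)COO- is the conjugate base of the weak acid CH3CH(OH)COOH.
Ka = 10^(−3.85) = 1.41 × 10^-4
Kb = Kw/Ka = 1.0×10^-14 / 1.41 × 10^-4 = 7.09 × 10^-11
Kb = x²/(0.053 − x) = 7.09 × 10^-11
Since Kb ≪ C₀, x ≈ √(Kb·C₀) = 1.94 × 10^-6 M.
Check: 0.0037% ionized — well under 5%, approximation valid.
pOH = −log(1.94 × 10^-6) = 5.71; pH = 14.00 − 5.71 = 8.29

pH = 8.29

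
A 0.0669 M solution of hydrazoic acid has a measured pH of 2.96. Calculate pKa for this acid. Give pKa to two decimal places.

pKa = 4.74

[H+] = 10^(-2.96) = 1.10 × 10^-3 M
At equilibrium [HA] = 0.0669 − 1.10 × 10^-3 = 6.58 × 10^-2 M
Ka = [H+][A-]/[HA] = (1.10 × 10^-3)² / 6.58 × 10^-2 = 1.84 × 10^-5
pKa = -log(1.84 × 10^-5) = 4.74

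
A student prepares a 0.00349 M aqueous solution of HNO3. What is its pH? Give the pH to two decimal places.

pH = 2.46

HNO3 is a strong acid and dissociates completely, so [H+] = 0.00349 M.
pH = -log(0.00349) = 2.46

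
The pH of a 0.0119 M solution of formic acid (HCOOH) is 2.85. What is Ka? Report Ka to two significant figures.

Ka = 1.9 × 10^-4

[H+] = 10^(-2.85) = 1.41 × 10^-3 M
At equilibrium [HA] = 0.0119 − 1.41 × 10^-3 = 1.05 × 10^-2 M
Ka = [H+][A-]/[HA] = (1.41 × 10^-3)² / 1.05 × 10^-2 = 1.9 × 10^-4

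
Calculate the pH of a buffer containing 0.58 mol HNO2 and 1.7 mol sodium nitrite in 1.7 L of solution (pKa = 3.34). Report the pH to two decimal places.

pH = 3.81

Henderson–Hasselbalch: pH = pKa + log([NO2-]/[HNO2]) = 3.34 + log(1.7/0.58)
pH = 3.34 + (+0.467) = 3.81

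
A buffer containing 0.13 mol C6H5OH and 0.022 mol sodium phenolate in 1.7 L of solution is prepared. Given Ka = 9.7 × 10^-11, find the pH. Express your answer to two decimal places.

pKa = −log(9.7 × 10^-11) = 10.013
Henderson–Hasselbalch: pH = pKa + log([C6H5O-]/[C6H5OH]) = 10.013 + log(0.022/0.13)
pH = 10.013 + (-0.772) = 9.24

pH = 9.24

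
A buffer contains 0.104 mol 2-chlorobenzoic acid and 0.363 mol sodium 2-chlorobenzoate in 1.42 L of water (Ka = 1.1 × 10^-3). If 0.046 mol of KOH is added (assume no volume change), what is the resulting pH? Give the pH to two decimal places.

pH = 3.81

OH- converts ClC6H4COOH to ClC6H4COO-: ClC6H4COOH → 0.058 mol, ClC6H4COO- → 0.409 mol.
pKa = −log(1.1 × 10^-3) = 2.959
pH = pKa + log([A⁻]/[HA]) = 2.959 + log(0.409/0.058) = 2.959 +0.848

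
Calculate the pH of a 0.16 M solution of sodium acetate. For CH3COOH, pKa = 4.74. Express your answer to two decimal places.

pH = 8.97

CH3COO- is the conjugate base of the weak acid CH3COOH.
Ka = 10^(−4.74) = 1.82 × 10^-5
Kb = Kw/Ka = 1.0×10^-14 / 1.82 × 10^-5 = 5.49 × 10^-10
Kb = [OH-]²/(0.16 − [OH-]) = 5.49 × 10^-10
Assume [OH-] ≪ 0.16: [OH-] ≈ √(5.49 × 10^-10 × 0.16) = 9.37 × 10^-6 M
([OH-]/C₀ = 0.0059% < 5%, so the approximation holds.)
pOH = 5.03, so pH = 14.00 − pOH = 8.97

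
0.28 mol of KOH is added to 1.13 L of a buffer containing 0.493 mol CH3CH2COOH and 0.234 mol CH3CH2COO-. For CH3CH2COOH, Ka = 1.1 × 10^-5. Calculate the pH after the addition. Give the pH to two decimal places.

pH = 5.34

After neutralization: n(CH3CH2COOH) = 0.213 mol, n(CH3CH2COO-) = 0.514 mol.
pKa = −log(1.1 × 10^-5) = 4.959
pH = pKa + log([A⁻]/[HA]) = 4.959 + log(0.514/0.213) = 4.959 +0.383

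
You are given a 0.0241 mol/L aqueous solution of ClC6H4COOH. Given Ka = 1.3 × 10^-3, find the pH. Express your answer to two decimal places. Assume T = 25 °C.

ClC6H4COOH ⇌ ClC6H4COO- + H+
Let x = [H+] at equilibrium. Ka = x²/(0.0241 − x).
The 5% rule fails; solving x² + Ka·x − Ka·C₀ = 0 exactly:
x = (−Ka + √(Ka² + 4·Ka·C₀))/2 = 4.98 × 10^-3 M
pH = −log[H+] = −log(4.98 × 10^-3) = 2.30

pH = 2.30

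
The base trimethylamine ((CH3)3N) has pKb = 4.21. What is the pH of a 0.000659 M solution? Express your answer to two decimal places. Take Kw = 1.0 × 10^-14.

(CH3)3N + H2O ⇌ (CH3)3NH+ + OH-
Kb = 10^(−4.21) = 6.17 × 10^-5
Kb = [OH-]²/(0.000659 − [OH-]) = 6.17 × 10^-5
Here C₀/Kb ≈ 10.7, so the small-[OH-] approximation fails. Use the quadratic:
[OH-] = (−Kb + √(Kb² + 4·Kb·C₀))/2 = 1.73 × 10^-4 M
pOH = −log(1.73 × 10^-4) = 3.76; pH = 14.00 − 3.76 = 10.24

pH = 10.24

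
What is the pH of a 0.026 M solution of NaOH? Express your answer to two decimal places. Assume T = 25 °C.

pH = 12.41

NaOH is a strong base; [OH-] = 0.026 M.
pOH = -log(0.026) = 1.59
pH = 14.00 - 1.59 = 12.41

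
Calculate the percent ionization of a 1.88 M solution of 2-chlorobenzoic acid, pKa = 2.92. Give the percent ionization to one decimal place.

ClC6H4COOH ⇌ ClC6H4COO- + H+; let x = [H+] at equilibrium.
Ka = 10^(−2.92) = 1.20 × 10^-3
x ≈ √(Ka·C₀) = √(1.20 × 10^-3 × 1.88) = 4.75 × 10^-2 M
Fraction ionized = 4.75 × 10^-2 / 1.88 = 0.0253 → 2.5%

2.5%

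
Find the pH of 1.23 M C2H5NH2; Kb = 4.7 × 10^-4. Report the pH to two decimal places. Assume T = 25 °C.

C2H5NH2 + H2O ⇌ C2H5NH3+ + OH-
Kb = [OH-]²/(1.23 − [OH-]) = 4.7 × 10^-4
Neglecting [OH-] in the denominator: [OH-] = √(4.7 × 10^-4 × 1.23) = 2.40 × 10^-2 M
pOH = 1.62, so pH = 14.00 − pOH = 12.38

pH = 12.38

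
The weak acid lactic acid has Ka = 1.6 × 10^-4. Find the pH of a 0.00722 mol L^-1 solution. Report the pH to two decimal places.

pH = 3.00

CH3CH(OH)COOH ⇌ CH3CH(OH)COO- + H+
Ka = x²/(0.00722 − x) = 1.6 × 10^-4
Here C₀/Ka ≈ 45.1, so the small-x approximation fails. Use the quadratic:
x = (−Ka + √(Ka² + 4·Ka·C₀))/2 = 9.98 × 10^-4 M
pH = −log[H+] = −log(9.98 × 10^-4) = 3.00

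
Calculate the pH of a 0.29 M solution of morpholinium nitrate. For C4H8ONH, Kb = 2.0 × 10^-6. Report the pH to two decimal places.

pH = 4.42

C4H8ONH2+ is the conjugate acid of the weak base C4H8ONH.
Ka = Kw/Kb = 1.0×10^-14 / 2.0 × 10^-6 = 5.00 × 10^-9
Let x = [H+] at equilibrium. Ka = x²/(0.29 − x).
Assume x ≪ 0.29: x ≈ √(5.00 × 10^-9 × 0.29) = 3.81 × 10^-5 M
(x/C₀ = 0.013% < 5%, so the approximation holds.)
pH = −log[H+] = −log(3.81 × 10^-5) = 4.42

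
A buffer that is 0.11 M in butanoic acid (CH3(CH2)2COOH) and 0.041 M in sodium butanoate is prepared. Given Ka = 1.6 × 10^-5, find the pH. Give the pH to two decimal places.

pKa = −log(1.6 × 10^-5) = 4.796
Using pH = pKa + log([base]/[acid]) with [base]/[acid] = 0.041/0.11:
pH = 4.796 + (-0.429) = 4.37

pH = 4.37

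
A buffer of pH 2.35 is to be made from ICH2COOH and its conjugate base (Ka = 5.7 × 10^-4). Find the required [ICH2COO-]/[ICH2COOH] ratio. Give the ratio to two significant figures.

pKa = -log(5.7 × 10^-4) = 3.244
pH = pKa + log(r) ⇒ log(r) = 2.35 − 3.244 = -0.894
r = [ICH2COO-]/[ICH2COOH] = 10^(-0.894) = 0.128

ratio = 0.13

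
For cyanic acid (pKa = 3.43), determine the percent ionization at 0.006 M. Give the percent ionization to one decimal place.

HOCN ⇌ OCN- + H+; let x = [H+] at equilibrium.
Ka = 10^(−3.43) = 3.72 × 10^-4
Solve x² + 0.000372x − 2.23e-06 = 0 → x = 1.32 × 10^-3 M
% ionization = x/C₀ × 100% = 1.32 × 10^-3/0.006 × 100% = 22.0%

22.0%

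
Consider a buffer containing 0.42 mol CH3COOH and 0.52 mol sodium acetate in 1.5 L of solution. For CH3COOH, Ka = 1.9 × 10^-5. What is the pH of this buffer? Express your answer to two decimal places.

pKa = −log(1.9 × 10^-5) = 4.721
Henderson–Hasselbalch: pH = pKa + log([CH3COO-]/[CH3COOH]) = 4.721 + log(0.52/0.42)
pH = 4.721 + (+0.093) = 4.81

pH = 4.81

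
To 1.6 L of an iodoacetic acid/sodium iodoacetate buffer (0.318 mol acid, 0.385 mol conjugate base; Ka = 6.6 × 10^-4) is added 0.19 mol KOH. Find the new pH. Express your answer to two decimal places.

OH- converts ICH2COOH to ICH2COO-: ICH2COOH → 0.128 mol, ICH2COO- → 0.575 mol.
pKa = −log(6.6 × 10^-4) = 3.180
pH = pKa + log([A⁻]/[HA]) = 3.180 + log(0.575/0.128) = 3.180 +0.652

pH = 3.83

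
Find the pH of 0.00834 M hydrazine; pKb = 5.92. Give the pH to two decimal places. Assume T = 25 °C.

pH = 10.00

N2H4 + H2O ⇌ N2H5+ + OH-
Kb = 10^(−5.92) = 1.20 × 10^-6
From the ICE table, Kb = [OH-]²/(0.00834 − [OH-]) = 1.20 × 10^-6.
Neglecting [OH-] in the denominator: [OH-] = √(1.20 × 10^-6 × 0.00834) = 1.00 × 10^-4 M
([OH-]/C₀ = 1.2% < 5%, so the approximation holds.)
pOH = 4.00, so pH = 14.00 − pOH = 10.00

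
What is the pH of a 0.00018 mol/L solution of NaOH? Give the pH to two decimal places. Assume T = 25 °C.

NaOH is a strong base; [OH-] = 0.00018 M.
pOH = -log(0.00018) = 3.74
pH = 14.00 - 3.74 = 10.26

pH = 10.26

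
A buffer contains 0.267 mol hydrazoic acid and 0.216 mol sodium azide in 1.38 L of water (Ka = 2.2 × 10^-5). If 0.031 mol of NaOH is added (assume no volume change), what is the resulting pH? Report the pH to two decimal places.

OH- converts HN3 to N3-: HN3 → 0.236 mol, N3- → 0.247 mol.
pKa = −log(2.2 × 10^-5) = 4.658
Henderson–Hasselbalch with mole ratio 0.247/0.236: pH = 4.658 + (+0.020)

pH = 4.68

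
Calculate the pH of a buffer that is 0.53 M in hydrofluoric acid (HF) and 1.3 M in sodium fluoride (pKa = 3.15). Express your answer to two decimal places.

pH = 3.54

pH = pKa + log([A⁻]/[HA]) = 3.15 + log(1.3/0.53)
pH = 3.15 + (+0.390) = 3.54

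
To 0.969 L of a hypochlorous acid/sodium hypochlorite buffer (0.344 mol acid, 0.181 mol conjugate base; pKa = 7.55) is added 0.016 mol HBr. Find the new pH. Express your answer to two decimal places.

Added H+ converts OCl- to HOCl: HOCl → 0.36 mol, OCl- → 0.165 mol.
pH = pKa + log(n_OCl-/n_HOCl) = 7.55 + log(0.165/0.36) = 7.55 + (-0.339)

pH = 7.21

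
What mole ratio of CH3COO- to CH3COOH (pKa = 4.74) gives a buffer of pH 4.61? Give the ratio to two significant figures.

ratio = 0.74

pH = pKa + log(r) ⇒ log(r) = 4.61 − 4.74 = -0.13
r = [CH3COO-]/[CH3COOH] = 10^(-0.13) = 0.741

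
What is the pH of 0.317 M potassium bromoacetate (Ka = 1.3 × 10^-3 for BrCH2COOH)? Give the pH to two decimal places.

BrCH2COO- is the conjugate base of the weak acid BrCH2COOH.
Kb = Kw/Ka = 1.0×10^-14 / 1.3 × 10^-3 = 7.69 × 10^-12
Let x = [OH-] at equilibrium. Kb = x²/(0.317 − x).
Since Kb ≪ C₀, x ≈ √(Kb·C₀) = 1.56 × 10^-6 M.
pOH = 5.81, so pH = 14.00 − pOH = 8.19

pH = 8.19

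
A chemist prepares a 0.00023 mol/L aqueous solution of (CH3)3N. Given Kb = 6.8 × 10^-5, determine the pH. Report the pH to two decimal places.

(CH3)3N + H2O ⇌ (CH3)3NH+ + OH-
Kb = [OH-]²/(0.00023 − [OH-]) = 6.8 × 10^-5
[OH-] is not negligible relative to C₀; solve [OH-]² + 6.8e-05·[OH-] − 1.56e-08 = 0.
[OH-] = [−6.8e-05 + √(6.8e-05² + 6.26e-08)]/2 = 9.56 × 10^-5 M
pOH = −log(9.56 × 10^-5) = 4.02; pH = 14.00 − 4.02 = 9.98

pH = 9.98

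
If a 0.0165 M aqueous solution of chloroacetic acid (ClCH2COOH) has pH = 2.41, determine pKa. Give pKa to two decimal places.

[H+] = 10^(-2.41) = 3.89 × 10^-3 M
At equilibrium [HA] = 0.0165 − 3.89 × 10^-3 = 1.26 × 10^-2 M
Ka = [H+][A-]/[HA] = (3.89 × 10^-3)² / 1.26 × 10^-2 = 1.20 × 10^-3
pKa = -log(1.20 × 10^-3) = 2.92

pKa = 2.92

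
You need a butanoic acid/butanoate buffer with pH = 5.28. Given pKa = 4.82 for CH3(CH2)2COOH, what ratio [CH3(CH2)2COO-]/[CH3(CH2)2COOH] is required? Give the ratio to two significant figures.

pH = pKa + log(r) ⇒ log(r) = 5.28 − 4.82 = +0.46
r = [CH3(CH2)2COO-]/[CH3(CH2)2COOH] = 10^(+0.46) = 2.88

ratio = 2.9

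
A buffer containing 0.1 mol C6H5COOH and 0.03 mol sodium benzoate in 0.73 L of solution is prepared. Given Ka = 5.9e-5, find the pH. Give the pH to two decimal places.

pKa = −log(5.9 × 10^-5) = 4.229
pH = pKa + log([A⁻]/[HA]) = 4.229 + log(0.03/0.1)
pH = 4.229 + (-0.523) = 3.71

pH = 3.71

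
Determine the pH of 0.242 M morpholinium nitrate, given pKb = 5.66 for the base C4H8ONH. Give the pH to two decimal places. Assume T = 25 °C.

C4H8ONH2+ is the conjugate acid of the weak base C4H8ONH.
Kb = 10^(−5.66) = 2.19 × 10^-6
Ka = Kw/Kb = 1.0×10^-14 / 2.19 × 10^-6 = 4.57 × 10^-9
Let x = [H+] at equilibrium. Ka = x²/(0.242 − x).
Neglecting x in the denominator: x = √(4.57 × 10^-9 × 0.242) = 3.33 × 10^-5 M
pH = −log[H+] = −log(3.33 × 10^-5) = 4.48

pH = 4.48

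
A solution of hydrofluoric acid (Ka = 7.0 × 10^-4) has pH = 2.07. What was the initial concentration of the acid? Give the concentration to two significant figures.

[H+] = 10^(-2.07) = 8.51 × 10^-3 M = x
Ka = x²/(C₀ − x) ⇒ C₀ = x + x²/Ka
C₀ = 8.51 × 10^-3 + (8.51 × 10^-3)²/(7.0 × 10^-4) = 1.12 × 10^-1 M

C₀ = 1.1 × 10^-1 M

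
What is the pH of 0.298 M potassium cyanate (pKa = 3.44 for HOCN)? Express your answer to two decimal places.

OCN- is the conjugate base of the weak acid HOCN.
Ka = 10^(−3.44) = 3.63 × 10^-4
Kb = Kw/Ka = 1.0×10^-14 / 3.63 × 10^-4 = 2.75 × 10^-11
From the ICE table, Kb = [OH-]²/(0.298 − [OH-]) = 2.75 × 10^-11.
Since Kb ≪ C₀, [OH-] ≈ √(Kb·C₀) = 2.86 × 10^-6 M.
pOH = −log(2.86 × 10^-6) = 5.54; pH = 14.00 − 5.54 = 8.46

pH = 8.46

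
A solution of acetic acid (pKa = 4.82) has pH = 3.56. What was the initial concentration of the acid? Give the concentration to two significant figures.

[H+] = 10^(-3.56) = 2.75 × 10^-4 M = x
Ka = 10^(−4.82) = 1.51 × 10^-5
Ka = x²/(C₀ − x) ⇒ C₀ = x + x²/Ka
C₀ = 2.75 × 10^-4 + (2.75 × 10^-4)²/(1.51 × 10^-5) = 5.28 × 10^-3 M

C₀ = 5.3 × 10^-3 M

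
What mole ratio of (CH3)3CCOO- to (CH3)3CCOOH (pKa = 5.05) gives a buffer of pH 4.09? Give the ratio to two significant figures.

ratio = 0.11

pH = pKa + log(r) ⇒ log(r) = 4.09 − 5.05 = -0.96
r = [(CH3)3CCOO-]/[(CH3)3CCOOH] = 10^(-0.96) = 0.11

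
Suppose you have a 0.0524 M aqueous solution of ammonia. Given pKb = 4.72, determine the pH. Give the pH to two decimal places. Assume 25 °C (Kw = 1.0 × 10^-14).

NH3 + H2O ⇌ NH4+ + OH-
Kb = 10^(−4.72) = 1.91 × 10^-5
From the ICE table, Kb = x²/(0.0524 − x) = 1.91 × 10^-5.
Assume x ≪ 0.0524: x ≈ √(1.91 × 10^-5 × 0.0524) = 1.00 × 10^-3 M
Check: 1.9% ionized — well under 5%, approximation valid.
pOH = −log(1.00 × 10^-3) = 3.00; pH = 14.00 − 3.00 = 11.00

pH = 11.00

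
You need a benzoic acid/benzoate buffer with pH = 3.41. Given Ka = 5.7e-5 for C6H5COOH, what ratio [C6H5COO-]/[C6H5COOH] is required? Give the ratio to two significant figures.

pKa = -log(5.7 × 10^-5) = 4.244
pH = pKa + log(r) ⇒ log(r) = 3.41 − 4.244 = -0.834
r = [C6H5COO-]/[C6H5COOH] = 10^(-0.834) = 0.147

ratio = 0.15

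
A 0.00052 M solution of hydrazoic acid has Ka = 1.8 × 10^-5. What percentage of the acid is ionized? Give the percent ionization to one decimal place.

HN3 ⇌ N3- + H+; let x = [H+] at equilibrium.
Ka = x²/(C₀ − x); solving the quadratic gives x = 8.82 × 10^-5 M.
Fraction ionized = 8.82 × 10^-5 / 0.00052 = 0.1696 → 17.0%

17.0%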